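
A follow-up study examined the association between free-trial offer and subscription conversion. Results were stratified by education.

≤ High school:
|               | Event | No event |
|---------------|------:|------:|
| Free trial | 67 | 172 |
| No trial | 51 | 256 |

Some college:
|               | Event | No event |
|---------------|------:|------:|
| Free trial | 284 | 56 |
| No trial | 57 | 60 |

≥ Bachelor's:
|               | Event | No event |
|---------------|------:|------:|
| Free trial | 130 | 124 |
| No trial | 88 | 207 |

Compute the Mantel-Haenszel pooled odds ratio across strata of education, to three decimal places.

2.742

OR_MH = Σ(aᵢdᵢ/nᵢ) / Σ(bᵢcᵢ/nᵢ), where nᵢ is the stratum total.
Stratum 1 (≤ High school): n = 546; a·d/n = 67·256/546 = 31.4139; b·c/n = 172·51/546 = 16.0659
Stratum 2 (Some college): n = 457; a·d/n = 284·60/457 = 37.2867; b·c/n = 56·57/457 = 6.9847
Stratum 3 (≥ Bachelor's): n = 549; a·d/n = 130·207/549 = 49.0164; b·c/n = 124·88/549 = 19.8761
OR_MH = (31.4139 + 37.2867 + 49.0164) / (16.0659 + 6.9847 + 19.8761) = 117.7170 / 42.9268 = 2.74227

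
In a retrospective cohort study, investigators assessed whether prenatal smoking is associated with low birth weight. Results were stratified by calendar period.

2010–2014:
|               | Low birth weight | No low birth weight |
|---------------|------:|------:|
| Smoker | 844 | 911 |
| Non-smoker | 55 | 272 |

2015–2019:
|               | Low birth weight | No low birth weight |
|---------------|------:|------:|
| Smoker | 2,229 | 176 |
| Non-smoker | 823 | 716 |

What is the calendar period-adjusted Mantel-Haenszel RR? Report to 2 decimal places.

RR_MH = Σ(aᵢ·n₀ᵢ/nᵢ) / Σ(cᵢ·n₁ᵢ/nᵢ), with n₁ᵢ = aᵢ+bᵢ (exposed), n₀ᵢ = cᵢ+dᵢ (unexposed), nᵢ = n₁ᵢ+n₀ᵢ.
Stratum 1 (2010–2014): n₁ = 1755, n₀ = 327, n = 2082; a·n₀/n = 844·327/2082 = 132.5591; c·n₁/n = 55·1755/2082 = 46.3617
Stratum 2 (2015–2019): n₁ = 2405, n₀ = 1539, n = 3944; a·n₀/n = 2229·1539/3944 = 869.7847; c·n₁/n = 823·2405/3944 = 501.8547
RR_MH = (132.5591 + 869.7847) / (46.3617 + 501.8547) = 1002.3438 / 548.2164 = 1.82837

1.83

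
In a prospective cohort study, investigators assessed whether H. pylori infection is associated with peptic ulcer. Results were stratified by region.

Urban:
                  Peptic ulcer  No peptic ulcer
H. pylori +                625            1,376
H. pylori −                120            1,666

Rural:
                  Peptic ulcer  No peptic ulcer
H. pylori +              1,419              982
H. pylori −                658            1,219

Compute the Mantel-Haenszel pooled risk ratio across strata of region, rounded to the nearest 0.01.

2.12

RR_MH = Σ(aᵢ·n₀ᵢ/nᵢ) / Σ(cᵢ·n₁ᵢ/nᵢ), with n₁ᵢ = aᵢ+bᵢ (exposed), n₀ᵢ = cᵢ+dᵢ (unexposed), nᵢ = n₁ᵢ+n₀ᵢ.
Stratum 1 (Urban): n₁ = 2001, n₀ = 1786, n = 3787; a·n₀/n = 625·1786/3787 = 294.7584; c·n₁/n = 120·2001/3787 = 63.4064
Stratum 2 (Rural): n₁ = 2401, n₀ = 1877, n = 4278; a·n₀/n = 1419·1877/4278 = 622.5954; c·n₁/n = 658·2401/4278 = 369.2983
RR_MH = (294.7584 + 622.5954) / (63.4064 + 369.2983) = 917.3538 / 432.7047 = 2.12005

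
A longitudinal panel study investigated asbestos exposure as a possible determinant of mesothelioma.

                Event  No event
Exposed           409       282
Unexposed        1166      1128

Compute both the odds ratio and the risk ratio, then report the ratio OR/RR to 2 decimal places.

Cells: a = 409, b = 282, c = 1166, d = 1128.
OR = (409·1128)/(282·1166) = 461352/328812 = 1.40309
Risk in exposed = 409/691 = 0.59190; risk in unexposed = 1166/2294 = 0.50828; RR = 1.16450
OR/RR = 1.40309 / 1.16450 = 1.20488
The outcome is not rare, so the OR lies further from 1 than the RR.

1.20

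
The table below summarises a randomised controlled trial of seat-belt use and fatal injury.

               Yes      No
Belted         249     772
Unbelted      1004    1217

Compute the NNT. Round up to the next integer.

5

Risk in treated group = 249/1021 = 0.24388; risk in control = 1004/2221 = 0.45205.
Absolute risk reduction = 0.45205 − 0.24388 = 0.20817
NNT = 1 / ARR = 1 / 0.20817 = 4.804 → round up → 5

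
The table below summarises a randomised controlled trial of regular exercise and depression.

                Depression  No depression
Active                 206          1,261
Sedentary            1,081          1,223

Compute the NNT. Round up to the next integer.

4

Risk in treated group = 206/1467 = 0.14042; risk in control = 1081/2304 = 0.46918.
Absolute risk reduction = 0.46918 − 0.14042 = 0.32876
NNT = 1 / ARR = 1 / 0.32876 = 3.042 → round up → 4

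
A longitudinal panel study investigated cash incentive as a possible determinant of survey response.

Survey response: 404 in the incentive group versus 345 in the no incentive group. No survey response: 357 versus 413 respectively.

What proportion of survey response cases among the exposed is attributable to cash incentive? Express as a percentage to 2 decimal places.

From the description: a = 404, b = 357, c = 345, d = 413.
Risk in exposed = 404/761 = 0.53088; risk in unexposed = 345/758 = 0.45515.
RR = 0.53088/0.45515 = 1.16640
AR% = (RR − 1)/RR × 100 = (1.16640 − 1)/1.16640 × 100 = 14.2660%

14.27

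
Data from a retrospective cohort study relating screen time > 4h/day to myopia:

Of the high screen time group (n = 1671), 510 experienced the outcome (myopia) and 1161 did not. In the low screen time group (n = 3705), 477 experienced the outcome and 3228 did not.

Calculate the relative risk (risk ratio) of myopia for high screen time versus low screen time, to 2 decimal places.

2.37

From the description: a = 510, b = 1161, c = 477, d = 3228.
Risk in exposed = 510/1671 = 0.30521; risk in unexposed = 477/3705 = 0.12874.
RR = 0.30521 / 0.12874 = 2.37063
The risk among the exposed is 2.37 times that among the unexposed.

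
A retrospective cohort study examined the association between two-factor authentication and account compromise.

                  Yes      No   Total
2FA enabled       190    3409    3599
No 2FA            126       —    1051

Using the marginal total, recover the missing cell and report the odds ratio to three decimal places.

0.409

The missing cell is in the unexposed row: 1051 − 126 = 925.
So a = 190, b = 3409, c = 126, d = 925.
OR = (a·d)/(b·c) = (190 × 925) / (3409 × 126) = 175750 / 429534 = 0.40916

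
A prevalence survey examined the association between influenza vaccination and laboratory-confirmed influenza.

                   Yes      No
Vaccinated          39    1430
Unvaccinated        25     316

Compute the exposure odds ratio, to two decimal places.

0.34

Cells: a = 39, b = 1430, c = 25, d = 316.
OR = (a·d)/(b·c) = (39 × 316) / (1430 × 25) = 12324 / 35750 = 0.34473
Exposure is associated with lower odds of laboratory-confirmed influenza (OR = 0.34 < 1).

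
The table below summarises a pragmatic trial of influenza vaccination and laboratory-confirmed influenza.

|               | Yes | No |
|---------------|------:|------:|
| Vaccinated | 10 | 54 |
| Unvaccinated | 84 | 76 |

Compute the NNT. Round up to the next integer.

Risk in treated group = 10/64 = 0.15625; risk in control = 84/160 = 0.52500.
Absolute risk reduction = 0.52500 − 0.15625 = 0.36875
NNT = 1 / ARR = 1 / 0.36875 = 2.712 → round up → 3

3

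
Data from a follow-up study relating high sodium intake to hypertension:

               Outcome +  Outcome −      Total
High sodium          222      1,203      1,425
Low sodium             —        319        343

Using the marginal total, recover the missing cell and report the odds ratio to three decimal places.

2.453

The missing cell is in the unexposed row: 343 − 319 = 24.
So a = 222, b = 1203, c = 24, d = 319.
OR = (a·d)/(b·c) = (222 × 319) / (1203 × 24) = 70818 / 28872 = 2.45283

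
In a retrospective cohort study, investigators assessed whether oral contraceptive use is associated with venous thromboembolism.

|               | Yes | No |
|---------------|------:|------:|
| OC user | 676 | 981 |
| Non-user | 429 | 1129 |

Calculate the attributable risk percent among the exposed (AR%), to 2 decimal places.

Cells: a = 676, b = 981, c = 429, d = 1129.
Risk in exposed = 676/1657 = 0.40797; risk in unexposed = 429/1558 = 0.27535.
RR = 0.40797/0.27535 = 1.48161
AR% = (RR − 1)/RR × 100 = (1.48161 − 1)/1.48161 × 100 = 32.5059%

32.51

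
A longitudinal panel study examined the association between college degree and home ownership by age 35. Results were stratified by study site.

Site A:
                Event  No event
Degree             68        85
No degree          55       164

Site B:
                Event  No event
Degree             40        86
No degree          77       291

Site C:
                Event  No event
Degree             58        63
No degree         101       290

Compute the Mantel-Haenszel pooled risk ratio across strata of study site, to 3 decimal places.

RR_MH = Σ(aᵢ·n₀ᵢ/nᵢ) / Σ(cᵢ·n₁ᵢ/nᵢ), with n₁ᵢ = aᵢ+bᵢ (exposed), n₀ᵢ = cᵢ+dᵢ (unexposed), nᵢ = n₁ᵢ+n₀ᵢ.
Stratum 1 (Site A): n₁ = 153, n₀ = 219, n = 372; a·n₀/n = 68·219/372 = 40.0323; c·n₁/n = 55·153/372 = 22.6210
Stratum 2 (Site B): n₁ = 126, n₀ = 368, n = 494; a·n₀/n = 40·368/494 = 29.7976; c·n₁/n = 77·126/494 = 19.6397
Stratum 3 (Site C): n₁ = 121, n₀ = 391, n = 512; a·n₀/n = 58·391/512 = 44.2930; c·n₁/n = 101·121/512 = 23.8691
RR_MH = (40.0323 + 29.7976 + 44.2930) / (22.6210 + 19.6397 + 23.8691) = 114.1228 / 66.1298 = 1.72574

1.726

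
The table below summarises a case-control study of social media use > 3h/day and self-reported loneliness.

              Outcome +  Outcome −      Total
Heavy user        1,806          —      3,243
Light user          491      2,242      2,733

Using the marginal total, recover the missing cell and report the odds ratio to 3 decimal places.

The missing cell is in the exposed row: 3243 − 1806 = 1437.
So a = 1806, b = 1437, c = 491, d = 2242.
OR = (a·d)/(b·c) = (1806 × 2242) / (1437 × 491) = 4049052 / 705567 = 5.73872

5.739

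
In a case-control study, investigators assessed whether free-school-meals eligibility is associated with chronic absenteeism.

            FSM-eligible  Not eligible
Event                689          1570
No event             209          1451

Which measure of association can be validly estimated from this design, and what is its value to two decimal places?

Reading the table with exposure as columns: a = 689 (FSM-eligible, case), b = 209 (FSM-eligible, non-case), c = 1570 (Not eligible, case), d = 1451.
This is a case-control study: participants were sampled on outcome status, so risks in the source population cannot be estimated directly — relative risk is not valid here. The odds ratio is the appropriate measure.
OR = (a·d)/(b·c) = (689 × 1451) / (209 × 1570) = 999739 / 328130 = 3.04678

3.05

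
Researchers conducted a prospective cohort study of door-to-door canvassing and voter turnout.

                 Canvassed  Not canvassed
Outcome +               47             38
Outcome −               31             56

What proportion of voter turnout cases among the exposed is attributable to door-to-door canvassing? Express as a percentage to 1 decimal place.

32.9

Reading the table with exposure as columns: a = 47 (Canvassed, case), b = 31 (Canvassed, non-case), c = 38 (Not canvassed, case), d = 56.
Risk in exposed = 47/78 = 0.60256; risk in unexposed = 38/94 = 0.40426.
RR = 0.60256/0.40426 = 1.49055
AR% = (RR − 1)/RR × 100 = (1.49055 − 1)/1.49055 × 100 = 32.9108%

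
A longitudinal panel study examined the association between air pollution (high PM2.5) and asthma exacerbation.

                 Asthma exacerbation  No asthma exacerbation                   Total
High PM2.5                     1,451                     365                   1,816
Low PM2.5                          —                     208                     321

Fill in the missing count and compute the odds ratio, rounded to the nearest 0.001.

7.317

The missing cell is in the unexposed row: 321 − 208 = 113.
So a = 1451, b = 365, c = 113, d = 208.
OR = (a·d)/(b·c) = (1451 × 208) / (365 × 113) = 301808 / 41245 = 7.31744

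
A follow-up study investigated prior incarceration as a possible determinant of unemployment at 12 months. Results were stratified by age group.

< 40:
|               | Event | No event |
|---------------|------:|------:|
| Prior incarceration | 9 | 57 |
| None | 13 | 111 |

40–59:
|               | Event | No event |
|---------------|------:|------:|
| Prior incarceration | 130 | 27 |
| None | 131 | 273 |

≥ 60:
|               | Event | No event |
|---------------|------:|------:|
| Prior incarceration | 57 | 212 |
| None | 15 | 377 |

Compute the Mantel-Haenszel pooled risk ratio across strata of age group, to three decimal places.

RR_MH = Σ(aᵢ·n₀ᵢ/nᵢ) / Σ(cᵢ·n₁ᵢ/nᵢ), with n₁ᵢ = aᵢ+bᵢ (exposed), n₀ᵢ = cᵢ+dᵢ (unexposed), nᵢ = n₁ᵢ+n₀ᵢ.
Stratum 1 (< 40): n₁ = 66, n₀ = 124, n = 190; a·n₀/n = 9·124/190 = 5.8737; c·n₁/n = 13·66/190 = 4.5158
Stratum 2 (40–59): n₁ = 157, n₀ = 404, n = 561; a·n₀/n = 130·404/561 = 93.6185; c·n₁/n = 131·157/561 = 36.6613
Stratum 3 (≥ 60): n₁ = 269, n₀ = 392, n = 661; a·n₀/n = 57·392/661 = 33.8033; c·n₁/n = 15·269/661 = 6.1044
RR_MH = (5.8737 + 93.6185 + 33.8033) / (4.5158 + 36.6613 + 6.1044) = 133.2956 / 47.2815 = 2.81919

2.819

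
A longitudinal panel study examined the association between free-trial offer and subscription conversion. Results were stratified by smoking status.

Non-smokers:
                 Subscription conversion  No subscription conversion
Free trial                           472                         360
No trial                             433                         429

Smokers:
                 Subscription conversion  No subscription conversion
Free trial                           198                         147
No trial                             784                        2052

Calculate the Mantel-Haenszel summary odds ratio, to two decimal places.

OR_MH = Σ(aᵢdᵢ/nᵢ) / Σ(bᵢcᵢ/nᵢ), where nᵢ is the stratum total.
Stratum 1 (Non-smokers): n = 1694; a·d/n = 472·429/1694 = 119.5325; b·c/n = 360·433/1694 = 92.0189
Stratum 2 (Smokers): n = 3181; a·d/n = 198·2052/3181 = 127.7259; b·c/n = 147·784/3181 = 36.2301
OR_MH = (119.5325 + 127.7259) / (92.0189 + 36.2301) = 247.2583 / 128.2490 = 1.92796

1.93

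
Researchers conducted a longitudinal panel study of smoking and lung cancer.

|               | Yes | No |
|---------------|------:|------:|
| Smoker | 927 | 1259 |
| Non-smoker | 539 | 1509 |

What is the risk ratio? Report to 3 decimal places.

Cells: a = 927, b = 1259, c = 539, d = 1509.
Risk in exposed = 927/2186 = 0.42406; risk in unexposed = 539/2048 = 0.26318.
RR = 0.42406 / 0.26318 = 1.61128
The risk among the exposed is 1.61 times that among the unexposed.

1.611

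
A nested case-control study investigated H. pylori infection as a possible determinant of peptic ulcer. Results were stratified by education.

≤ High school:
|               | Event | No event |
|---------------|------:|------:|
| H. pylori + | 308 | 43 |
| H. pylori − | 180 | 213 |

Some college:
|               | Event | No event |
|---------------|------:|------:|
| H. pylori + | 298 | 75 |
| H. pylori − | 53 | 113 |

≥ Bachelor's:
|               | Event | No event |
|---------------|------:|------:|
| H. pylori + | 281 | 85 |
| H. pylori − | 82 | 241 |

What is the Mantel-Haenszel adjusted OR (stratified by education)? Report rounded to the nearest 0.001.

8.925

OR_MH = Σ(aᵢdᵢ/nᵢ) / Σ(bᵢcᵢ/nᵢ), where nᵢ is the stratum total.
Stratum 1 (≤ High school): n = 744; a·d/n = 308·213/744 = 88.1774; b·c/n = 43·180/744 = 10.4032
Stratum 2 (Some college): n = 539; a·d/n = 298·113/539 = 62.4750; b·c/n = 75·53/539 = 7.3748
Stratum 3 (≥ Bachelor's): n = 689; a·d/n = 281·241/689 = 98.2888; b·c/n = 85·82/689 = 10.1161
OR_MH = (88.1774 + 62.4750 + 98.2888) / (10.4032 + 7.3748 + 10.1161) = 248.9412 / 27.8941 = 8.92451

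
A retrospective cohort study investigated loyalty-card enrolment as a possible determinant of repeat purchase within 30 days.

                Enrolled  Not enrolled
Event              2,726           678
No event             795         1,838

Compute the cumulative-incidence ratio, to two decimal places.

2.87

Reading the table with exposure as columns: a = 2726 (Enrolled, case), b = 795 (Enrolled, non-case), c = 678 (Not enrolled, case), d = 1838.
Risk in exposed = 2726/3521 = 0.77421; risk in unexposed = 678/2516 = 0.26948.
RR = 0.77421 / 0.26948 = 2.87303
The risk among the exposed is 2.87 times that among the unexposed.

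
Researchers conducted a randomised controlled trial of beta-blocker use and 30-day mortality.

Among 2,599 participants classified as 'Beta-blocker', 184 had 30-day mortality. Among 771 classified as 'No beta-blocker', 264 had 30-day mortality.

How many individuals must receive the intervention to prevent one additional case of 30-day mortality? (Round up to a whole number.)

Risk in treated group = 184/2599 = 0.07080; risk in control = 264/771 = 0.34241.
Absolute risk reduction = 0.34241 − 0.07080 = 0.27162
NNT = 1 / ARR = 1 / 0.27162 = 3.682 → round up → 4

4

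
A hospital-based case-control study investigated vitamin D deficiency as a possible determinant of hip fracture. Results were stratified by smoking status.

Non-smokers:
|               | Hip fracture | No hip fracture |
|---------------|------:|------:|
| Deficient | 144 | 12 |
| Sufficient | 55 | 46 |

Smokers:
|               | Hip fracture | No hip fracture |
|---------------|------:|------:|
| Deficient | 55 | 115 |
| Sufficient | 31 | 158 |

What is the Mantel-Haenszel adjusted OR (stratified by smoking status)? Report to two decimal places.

4.00

OR_MH = Σ(aᵢdᵢ/nᵢ) / Σ(bᵢcᵢ/nᵢ), where nᵢ is the stratum total.
Stratum 1 (Non-smokers): n = 257; a·d/n = 144·46/257 = 25.7743; b·c/n = 12·55/257 = 2.5681
Stratum 2 (Smokers): n = 359; a·d/n = 55·158/359 = 24.2061; b·c/n = 115·31/359 = 9.9304
OR_MH = (25.7743 + 24.2061) / (2.5681 + 9.9304) = 49.9804 / 12.4985 = 3.99893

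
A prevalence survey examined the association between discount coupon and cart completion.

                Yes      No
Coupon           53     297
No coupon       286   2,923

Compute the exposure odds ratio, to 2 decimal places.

Cells: a = 53, b = 297, c = 286, d = 2923.
OR = (a·d)/(b·c) = (53 × 2923) / (297 × 286) = 154919 / 84942 = 1.82382
The odds of cart completion are about 1.82 times as high in the coupon group.

1.82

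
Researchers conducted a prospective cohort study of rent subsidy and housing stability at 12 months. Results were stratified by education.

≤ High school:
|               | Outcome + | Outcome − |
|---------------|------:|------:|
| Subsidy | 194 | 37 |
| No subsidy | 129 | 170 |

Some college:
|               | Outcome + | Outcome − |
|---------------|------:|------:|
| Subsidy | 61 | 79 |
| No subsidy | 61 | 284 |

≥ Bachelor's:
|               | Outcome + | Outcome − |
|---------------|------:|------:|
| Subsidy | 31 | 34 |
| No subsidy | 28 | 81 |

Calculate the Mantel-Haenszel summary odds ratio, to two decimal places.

4.60

OR_MH = Σ(aᵢdᵢ/nᵢ) / Σ(bᵢcᵢ/nᵢ), where nᵢ is the stratum total.
Stratum 1 (≤ High school): n = 530; a·d/n = 194·170/530 = 62.2264; b·c/n = 37·129/530 = 9.0057
Stratum 2 (Some college): n = 485; a·d/n = 61·284/485 = 35.7196; b·c/n = 79·61/485 = 9.9361
Stratum 3 (≥ Bachelor's): n = 174; a·d/n = 31·81/174 = 14.4310; b·c/n = 34·28/174 = 5.4713
OR_MH = (62.2264 + 35.7196 + 14.4310) / (9.0057 + 9.9361 + 5.4713) = 112.3770 / 24.4130 = 4.60316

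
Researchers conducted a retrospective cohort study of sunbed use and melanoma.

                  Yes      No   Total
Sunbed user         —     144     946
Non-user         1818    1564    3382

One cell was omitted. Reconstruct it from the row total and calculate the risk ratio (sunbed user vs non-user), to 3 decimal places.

The missing cell is in the exposed row: 946 − 144 = 802.
So a = 802, b = 144, c = 1818, d = 1564.
RR = [a/(a+b)] / [c/(c+d)] = (802/946) / (1818/3382) = 0.84778/0.53755 = 1.57711

1.577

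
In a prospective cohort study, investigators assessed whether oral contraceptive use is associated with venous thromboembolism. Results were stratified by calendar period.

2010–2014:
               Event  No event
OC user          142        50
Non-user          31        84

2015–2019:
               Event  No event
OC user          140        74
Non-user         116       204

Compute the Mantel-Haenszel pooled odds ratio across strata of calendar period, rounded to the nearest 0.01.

OR_MH = Σ(aᵢdᵢ/nᵢ) / Σ(bᵢcᵢ/nᵢ), where nᵢ is the stratum total.
Stratum 1 (2010–2014): n = 307; a·d/n = 142·84/307 = 38.8534; b·c/n = 50·31/307 = 5.0489
Stratum 2 (2015–2019): n = 534; a·d/n = 140·204/534 = 53.4831; b·c/n = 74·116/534 = 16.0749
OR_MH = (38.8534 + 53.4831) / (5.0489 + 16.0749) = 92.3366 / 21.1238 = 4.37122

4.37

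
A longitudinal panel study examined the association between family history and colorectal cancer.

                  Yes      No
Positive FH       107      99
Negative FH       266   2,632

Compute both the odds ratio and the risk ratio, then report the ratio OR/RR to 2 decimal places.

1.89

Cells: a = 107, b = 99, c = 266, d = 2632.
OR = (107·2632)/(99·266) = 281624/26334 = 10.69431
Risk in exposed = 107/206 = 0.51942; risk in unexposed = 266/2898 = 0.09179; RR = 5.65892
OR/RR = 10.69431 / 5.65892 = 1.88982
The outcome is not rare, so the OR lies further from 1 than the RR.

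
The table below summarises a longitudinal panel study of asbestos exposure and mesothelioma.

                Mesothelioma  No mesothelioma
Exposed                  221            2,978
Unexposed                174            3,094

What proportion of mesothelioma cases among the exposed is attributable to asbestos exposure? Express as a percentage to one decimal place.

22.9

Cells: a = 221, b = 2978, c = 174, d = 3094.
Risk in exposed = 221/3199 = 0.06908; risk in unexposed = 174/3268 = 0.05324.
RR = 0.06908/0.05324 = 1.29751
AR% = (RR − 1)/RR × 100 = (1.29751 − 1)/1.29751 × 100 = 22.9293%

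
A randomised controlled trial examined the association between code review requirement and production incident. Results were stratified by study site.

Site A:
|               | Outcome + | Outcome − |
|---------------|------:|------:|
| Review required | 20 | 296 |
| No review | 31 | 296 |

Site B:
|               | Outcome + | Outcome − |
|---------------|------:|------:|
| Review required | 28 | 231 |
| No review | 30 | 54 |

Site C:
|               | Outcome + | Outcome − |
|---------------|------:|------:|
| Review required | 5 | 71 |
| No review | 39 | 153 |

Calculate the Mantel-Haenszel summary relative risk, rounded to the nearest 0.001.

RR_MH = Σ(aᵢ·n₀ᵢ/nᵢ) / Σ(cᵢ·n₁ᵢ/nᵢ), with n₁ᵢ = aᵢ+bᵢ (exposed), n₀ᵢ = cᵢ+dᵢ (unexposed), nᵢ = n₁ᵢ+n₀ᵢ.
Stratum 1 (Site A): n₁ = 316, n₀ = 327, n = 643; a·n₀/n = 20·327/643 = 10.1711; c·n₁/n = 31·316/643 = 15.2348
Stratum 2 (Site B): n₁ = 259, n₀ = 84, n = 343; a·n₀/n = 28·84/343 = 6.8571; c·n₁/n = 30·259/343 = 22.6531
Stratum 3 (Site C): n₁ = 76, n₀ = 192, n = 268; a·n₀/n = 5·192/268 = 3.5821; c·n₁/n = 39·76/268 = 11.0597
RR_MH = (10.1711 + 6.8571 + 3.5821) / (15.2348 + 22.6531 + 11.0597) = 20.6103 / 48.9476 = 0.42107

0.421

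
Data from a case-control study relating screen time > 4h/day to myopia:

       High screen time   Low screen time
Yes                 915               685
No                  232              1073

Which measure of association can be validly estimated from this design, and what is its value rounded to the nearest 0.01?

6.18

Reading the table with exposure as columns: a = 915 (High screen time, case), b = 232 (High screen time, non-case), c = 685 (Low screen time, case), d = 1073.
This is a case-control study: participants were sampled on outcome status, so risks in the source population cannot be estimated directly — relative risk is not valid here. The odds ratio is the appropriate measure.
OR = (a·d)/(b·c) = (915 × 1073) / (232 × 685) = 981795 / 158920 = 6.17792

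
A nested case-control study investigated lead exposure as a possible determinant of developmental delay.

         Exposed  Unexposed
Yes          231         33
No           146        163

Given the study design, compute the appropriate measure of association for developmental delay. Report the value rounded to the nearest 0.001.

Reading the table with exposure as columns: a = 231 (Exposed, case), b = 146 (Exposed, non-case), c = 33 (Unexposed, case), d = 163.
This is a nested case-control study: participants were sampled on outcome status, so risks in the source population cannot be estimated directly — relative risk is not valid here. The odds ratio is the appropriate measure.
OR = (a·d)/(b·c) = (231 × 163) / (146 × 33) = 37653 / 4818 = 7.81507

7.815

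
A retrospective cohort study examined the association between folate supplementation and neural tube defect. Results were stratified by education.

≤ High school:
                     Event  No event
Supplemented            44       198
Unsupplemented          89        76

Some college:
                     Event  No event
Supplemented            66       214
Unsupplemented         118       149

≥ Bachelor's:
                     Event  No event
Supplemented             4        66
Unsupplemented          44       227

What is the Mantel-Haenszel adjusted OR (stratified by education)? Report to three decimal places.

0.295

OR_MH = Σ(aᵢdᵢ/nᵢ) / Σ(bᵢcᵢ/nᵢ), where nᵢ is the stratum total.
Stratum 1 (≤ High school): n = 407; a·d/n = 44·76/407 = 8.2162; b·c/n = 198·89/407 = 43.2973
Stratum 2 (Some college): n = 547; a·d/n = 66·149/547 = 17.9781; b·c/n = 214·118/547 = 46.1645
Stratum 3 (≥ Bachelor's): n = 341; a·d/n = 4·227/341 = 2.6628; b·c/n = 66·44/341 = 8.5161
OR_MH = (8.2162 + 17.9781 + 2.6628) / (43.2973 + 46.1645 + 8.5161) = 28.8570 / 97.9780 = 0.29453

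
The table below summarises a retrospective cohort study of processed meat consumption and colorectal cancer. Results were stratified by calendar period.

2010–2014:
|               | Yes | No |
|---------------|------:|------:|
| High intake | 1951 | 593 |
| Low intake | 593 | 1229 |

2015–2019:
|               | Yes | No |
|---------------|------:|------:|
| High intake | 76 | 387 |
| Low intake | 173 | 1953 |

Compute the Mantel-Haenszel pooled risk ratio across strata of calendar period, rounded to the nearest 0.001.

2.328

RR_MH = Σ(aᵢ·n₀ᵢ/nᵢ) / Σ(cᵢ·n₁ᵢ/nᵢ), with n₁ᵢ = aᵢ+bᵢ (exposed), n₀ᵢ = cᵢ+dᵢ (unexposed), nᵢ = n₁ᵢ+n₀ᵢ.
Stratum 1 (2010–2014): n₁ = 2544, n₀ = 1822, n = 4366; a·n₀/n = 1951·1822/4366 = 814.1828; c·n₁/n = 593·2544/4366 = 345.5318
Stratum 2 (2015–2019): n₁ = 463, n₀ = 2126, n = 2589; a·n₀/n = 76·2126/2589 = 62.4087; c·n₁/n = 173·463/2589 = 30.9382
RR_MH = (814.1828 + 62.4087) / (345.5318 + 30.9382) = 876.5914 / 376.4700 = 2.32845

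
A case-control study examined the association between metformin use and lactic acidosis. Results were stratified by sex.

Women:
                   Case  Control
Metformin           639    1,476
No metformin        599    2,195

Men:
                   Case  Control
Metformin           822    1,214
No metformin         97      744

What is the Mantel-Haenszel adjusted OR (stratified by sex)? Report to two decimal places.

2.25

OR_MH = Σ(aᵢdᵢ/nᵢ) / Σ(bᵢcᵢ/nᵢ), where nᵢ is the stratum total.
Stratum 1 (Women): n = 4909; a·d/n = 639·2195/4909 = 285.7211; b·c/n = 1476·599/4909 = 180.1027
Stratum 2 (Men): n = 2877; a·d/n = 822·744/2877 = 212.5714; b·c/n = 1214·97/2877 = 40.9308
OR_MH = (285.7211 + 212.5714) / (180.1027 + 40.9308) = 498.2926 / 221.0335 = 2.25438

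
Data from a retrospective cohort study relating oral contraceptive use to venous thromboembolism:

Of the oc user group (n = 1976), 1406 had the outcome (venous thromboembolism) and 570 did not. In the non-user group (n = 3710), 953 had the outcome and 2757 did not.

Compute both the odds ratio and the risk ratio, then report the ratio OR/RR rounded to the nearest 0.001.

From the description: a = 1406, b = 570, c = 953, d = 2757.
OR = (1406·2757)/(570·953) = 3876342/543210 = 7.13599
Risk in exposed = 1406/1976 = 0.71154; risk in unexposed = 953/3710 = 0.25687; RR = 2.77000
OR/RR = 7.13599 / 2.77000 = 2.57617
The outcome is not rare, so the OR lies further from 1 than the RR.

2.576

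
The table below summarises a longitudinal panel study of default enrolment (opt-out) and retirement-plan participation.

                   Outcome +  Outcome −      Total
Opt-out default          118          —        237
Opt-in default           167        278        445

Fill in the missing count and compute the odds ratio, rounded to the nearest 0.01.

The missing cell is in the exposed row: 237 − 118 = 119.
So a = 118, b = 119, c = 167, d = 278.
OR = (a·d)/(b·c) = (118 × 278) / (119 × 167) = 32804 / 19873 = 1.65068

1.65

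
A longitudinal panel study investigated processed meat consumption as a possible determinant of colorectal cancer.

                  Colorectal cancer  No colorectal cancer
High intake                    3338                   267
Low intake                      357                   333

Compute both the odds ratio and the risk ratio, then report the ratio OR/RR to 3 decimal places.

6.516

Cells: a = 3338, b = 267, c = 357, d = 333.
OR = (3338·333)/(267·357) = 1111554/95319 = 11.66141
Risk in exposed = 3338/3605 = 0.92594; risk in unexposed = 357/690 = 0.51739; RR = 1.78962
OR/RR = 11.66141 / 1.78962 = 6.51612
The outcome is not rare, so the OR lies further from 1 than the RR.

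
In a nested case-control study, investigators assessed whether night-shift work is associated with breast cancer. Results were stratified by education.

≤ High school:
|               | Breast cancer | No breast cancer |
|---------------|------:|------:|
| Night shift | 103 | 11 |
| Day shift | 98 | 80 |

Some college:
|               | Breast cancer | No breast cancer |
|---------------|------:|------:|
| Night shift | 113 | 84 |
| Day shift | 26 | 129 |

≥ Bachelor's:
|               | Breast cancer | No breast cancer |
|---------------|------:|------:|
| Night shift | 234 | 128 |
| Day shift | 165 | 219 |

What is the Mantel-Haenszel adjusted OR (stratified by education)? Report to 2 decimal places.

3.62

OR_MH = Σ(aᵢdᵢ/nᵢ) / Σ(bᵢcᵢ/nᵢ), where nᵢ is the stratum total.
Stratum 1 (≤ High school): n = 292; a·d/n = 103·80/292 = 28.2192; b·c/n = 11·98/292 = 3.6918
Stratum 2 (Some college): n = 352; a·d/n = 113·129/352 = 41.4119; b·c/n = 84·26/352 = 6.2045
Stratum 3 (≥ Bachelor's): n = 746; a·d/n = 234·219/746 = 68.6944; b·c/n = 128·165/746 = 28.3110
OR_MH = (28.2192 + 41.4119 + 68.6944) / (3.6918 + 6.2045 + 28.3110) = 138.3255 / 38.2073 = 3.62039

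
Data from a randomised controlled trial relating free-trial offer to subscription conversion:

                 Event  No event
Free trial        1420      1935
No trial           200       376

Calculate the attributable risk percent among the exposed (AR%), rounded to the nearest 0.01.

17.96

Cells: a = 1420, b = 1935, c = 200, d = 376.
Risk in exposed = 1420/3355 = 0.42325; risk in unexposed = 200/576 = 0.34722.
RR = 0.42325/0.34722 = 1.21896
AR% = (RR − 1)/RR × 100 = (1.21896 − 1)/1.21896 × 100 = 17.9626%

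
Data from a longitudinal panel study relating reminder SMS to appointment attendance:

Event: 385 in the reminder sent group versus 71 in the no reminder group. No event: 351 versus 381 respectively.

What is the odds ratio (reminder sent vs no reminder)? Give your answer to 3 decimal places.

5.886

From the description: a = 385, b = 351, c = 71, d = 381.
OR = (a·d)/(b·c) = (385 × 381) / (351 × 71) = 146685 / 24921 = 5.88600
The odds of appointment attendance are about 5.89 times as high in the reminder sent group.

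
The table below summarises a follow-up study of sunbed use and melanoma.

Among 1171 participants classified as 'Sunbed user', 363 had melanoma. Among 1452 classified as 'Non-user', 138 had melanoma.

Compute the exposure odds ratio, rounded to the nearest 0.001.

From the description: a = 363, b = 808, c = 138, d = 1314.
OR = (a·d)/(b·c) = (363 × 1314) / (808 × 138) = 476982 / 111504 = 4.27771
The odds of melanoma are about 4.28 times as high in the sunbed user group.

4.278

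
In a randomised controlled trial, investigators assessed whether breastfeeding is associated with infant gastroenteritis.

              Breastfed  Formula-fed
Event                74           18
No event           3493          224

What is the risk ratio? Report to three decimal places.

0.279

Reading the table with exposure as columns: a = 74 (Breastfed, case), b = 3493 (Breastfed, non-case), c = 18 (Formula-fed, case), d = 224.
Risk in exposed = 74/3567 = 0.02075; risk in unexposed = 18/242 = 0.07438.
RR = 0.02075 / 0.07438 = 0.27891
The risk is 72% lower among the exposed than among the unexposed.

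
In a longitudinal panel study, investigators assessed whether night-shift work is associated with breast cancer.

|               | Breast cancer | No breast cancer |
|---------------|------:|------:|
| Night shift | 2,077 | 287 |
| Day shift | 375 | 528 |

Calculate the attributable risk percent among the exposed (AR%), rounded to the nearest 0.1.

Cells: a = 2077, b = 287, c = 375, d = 528.
Risk in exposed = 2077/2364 = 0.87860; risk in unexposed = 375/903 = 0.41528.
RR = 0.87860/0.41528 = 2.11566
AR% = (RR − 1)/RR × 100 = (2.11566 − 1)/2.11566 × 100 = 52.7334%

52.7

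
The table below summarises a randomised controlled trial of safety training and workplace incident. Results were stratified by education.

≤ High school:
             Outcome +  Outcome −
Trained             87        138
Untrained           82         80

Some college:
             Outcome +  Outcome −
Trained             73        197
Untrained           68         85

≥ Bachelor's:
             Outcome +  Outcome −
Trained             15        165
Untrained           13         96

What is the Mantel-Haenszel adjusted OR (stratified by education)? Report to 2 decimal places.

0.55

OR_MH = Σ(aᵢdᵢ/nᵢ) / Σ(bᵢcᵢ/nᵢ), where nᵢ is the stratum total.
Stratum 1 (≤ High school): n = 387; a·d/n = 87·80/387 = 17.9845; b·c/n = 138·82/387 = 29.2403
Stratum 2 (Some college): n = 423; a·d/n = 73·85/423 = 14.6690; b·c/n = 197·68/423 = 31.6690
Stratum 3 (≥ Bachelor's): n = 289; a·d/n = 15·96/289 = 4.9827; b·c/n = 165·13/289 = 7.4221
OR_MH = (17.9845 + 14.6690 + 4.9827) / (29.2403 + 31.6690 + 7.4221) = 37.6362 / 68.3315 = 0.55079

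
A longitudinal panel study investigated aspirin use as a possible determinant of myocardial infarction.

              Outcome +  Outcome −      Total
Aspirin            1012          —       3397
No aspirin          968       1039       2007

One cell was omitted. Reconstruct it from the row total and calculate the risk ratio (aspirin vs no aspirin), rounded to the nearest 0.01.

0.62

The missing cell is in the exposed row: 3397 − 1012 = 2385.
So a = 1012, b = 2385, c = 968, d = 1039.
RR = [a/(a+b)] / [c/(c+d)] = (1012/3397) / (968/2007) = 0.29791/0.48231 = 0.61767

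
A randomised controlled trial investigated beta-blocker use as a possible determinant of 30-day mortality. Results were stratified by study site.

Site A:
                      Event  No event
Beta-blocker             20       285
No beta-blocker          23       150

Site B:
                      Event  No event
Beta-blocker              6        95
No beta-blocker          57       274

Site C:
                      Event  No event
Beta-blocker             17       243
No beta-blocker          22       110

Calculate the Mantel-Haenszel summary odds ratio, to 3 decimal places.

OR_MH = Σ(aᵢdᵢ/nᵢ) / Σ(bᵢcᵢ/nᵢ), where nᵢ is the stratum total.
Stratum 1 (Site A): n = 478; a·d/n = 20·150/478 = 6.2762; b·c/n = 285·23/478 = 13.7134
Stratum 2 (Site B): n = 432; a·d/n = 6·274/432 = 3.8056; b·c/n = 95·57/432 = 12.5347
Stratum 3 (Site C): n = 392; a·d/n = 17·110/392 = 4.7704; b·c/n = 243·22/392 = 13.6378
OR_MH = (6.2762 + 3.8056 + 4.7704) / (13.7134 + 12.5347 + 13.6378) = 14.8521 / 39.8859 = 0.37237

0.372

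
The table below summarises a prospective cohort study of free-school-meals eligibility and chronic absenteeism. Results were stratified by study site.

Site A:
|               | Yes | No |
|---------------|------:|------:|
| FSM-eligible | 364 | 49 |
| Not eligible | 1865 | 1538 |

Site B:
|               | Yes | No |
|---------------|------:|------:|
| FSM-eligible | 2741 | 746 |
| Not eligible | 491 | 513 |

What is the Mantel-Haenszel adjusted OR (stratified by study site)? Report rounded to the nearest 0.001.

OR_MH = Σ(aᵢdᵢ/nᵢ) / Σ(bᵢcᵢ/nᵢ), where nᵢ is the stratum total.
Stratum 1 (Site A): n = 3816; a·d/n = 364·1538/3816 = 146.7065; b·c/n = 49·1865/3816 = 23.9479
Stratum 2 (Site B): n = 4491; a·d/n = 2741·513/4491 = 313.1002; b·c/n = 746·491/4491 = 81.5600
OR_MH = (146.7065 + 313.1002) / (23.9479 + 81.5600) = 459.8067 / 105.5079 = 4.35803

4.358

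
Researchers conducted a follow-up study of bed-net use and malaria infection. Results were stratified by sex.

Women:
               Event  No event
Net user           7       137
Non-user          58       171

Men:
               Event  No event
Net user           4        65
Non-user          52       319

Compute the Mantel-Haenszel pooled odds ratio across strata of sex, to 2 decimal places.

0.21

OR_MH = Σ(aᵢdᵢ/nᵢ) / Σ(bᵢcᵢ/nᵢ), where nᵢ is the stratum total.
Stratum 1 (Women): n = 373; a·d/n = 7·171/373 = 3.2091; b·c/n = 137·58/373 = 21.3029
Stratum 2 (Men): n = 440; a·d/n = 4·319/440 = 2.9000; b·c/n = 65·52/440 = 7.6818
OR_MH = (3.2091 + 2.9000) / (21.3029 + 7.6818) = 6.1091 / 28.9848 = 0.21077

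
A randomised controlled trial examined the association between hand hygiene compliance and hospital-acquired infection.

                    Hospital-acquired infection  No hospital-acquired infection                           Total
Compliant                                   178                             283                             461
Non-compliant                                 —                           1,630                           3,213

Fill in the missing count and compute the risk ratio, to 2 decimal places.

The missing cell is in the unexposed row: 3213 − 1630 = 1583.
So a = 178, b = 283, c = 1583, d = 1630.
RR = [a/(a+b)] / [c/(c+d)] = (178/461) / (1583/3213) = 0.38612/0.49269 = 0.78370

0.78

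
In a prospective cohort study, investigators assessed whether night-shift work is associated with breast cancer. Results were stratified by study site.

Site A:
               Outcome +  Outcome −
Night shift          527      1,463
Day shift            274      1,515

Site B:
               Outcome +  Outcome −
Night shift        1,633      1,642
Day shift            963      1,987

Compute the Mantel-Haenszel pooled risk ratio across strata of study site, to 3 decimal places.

1.572

RR_MH = Σ(aᵢ·n₀ᵢ/nᵢ) / Σ(cᵢ·n₁ᵢ/nᵢ), with n₁ᵢ = aᵢ+bᵢ (exposed), n₀ᵢ = cᵢ+dᵢ (unexposed), nᵢ = n₁ᵢ+n₀ᵢ.
Stratum 1 (Site A): n₁ = 1990, n₀ = 1789, n = 3779; a·n₀/n = 527·1789/3779 = 249.4848; c·n₁/n = 274·1990/3779 = 144.2868
Stratum 2 (Site B): n₁ = 3275, n₀ = 2950, n = 6225; a·n₀/n = 1633·2950/6225 = 773.8715; c·n₁/n = 963·3275/6225 = 506.6386
RR_MH = (249.4848 + 773.8715) / (144.2868 + 506.6386) = 1023.3563 / 650.9254 = 1.57216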